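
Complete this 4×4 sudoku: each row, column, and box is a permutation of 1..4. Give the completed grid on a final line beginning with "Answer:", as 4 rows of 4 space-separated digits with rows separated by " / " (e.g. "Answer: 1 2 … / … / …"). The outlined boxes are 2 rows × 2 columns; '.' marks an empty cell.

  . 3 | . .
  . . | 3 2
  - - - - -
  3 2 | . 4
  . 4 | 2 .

Step 1. [r1c4∈{1}] only 1 remains possible at r1c4, so r1c4=1.
Step 2. [r2c1∈{1,4}] r2c1 is the only open cell in row 2 admitting 4, so r2c1=4.
Step 3. [r1c3∈{4}] r1c3 has the single candidate 4 ⇒ r1c3=4.
Step 4. [r4c1∈{1}] r4c1's peers cover all but 1 ⇒ r4c1=1.
Step 5. [r4c4∈{3}] r4c4's peers cover all but 3. So r4c4=3.
Step 6. [r3c3∈{1}] r3c3 has the single candidate 1 ⇒ r3c3=1.
Step 7. [r2c2∈{1}] only 1 remains possible at r2c2, so r2c2=1.
Step 8. [r1c1∈{2}] nothing but 2 survives at r1c1, so r1c1=2.

Answer: 2 3 4 1 / 4 1 3 2 / 3 2 1 4 / 1 4 2 3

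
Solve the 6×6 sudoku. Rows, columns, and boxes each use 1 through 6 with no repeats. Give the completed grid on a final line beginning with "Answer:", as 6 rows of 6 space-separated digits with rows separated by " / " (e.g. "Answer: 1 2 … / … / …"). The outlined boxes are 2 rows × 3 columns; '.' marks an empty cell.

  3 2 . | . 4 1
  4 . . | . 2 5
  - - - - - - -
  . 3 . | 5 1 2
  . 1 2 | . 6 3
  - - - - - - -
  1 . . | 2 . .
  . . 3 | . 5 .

Step 1. [r2c2∈{6}] r2c2 is down to just 6, so r2c2=6.
Step 2. [r6c2∈{4}] r6c2 is down to just 4. So r6c2=4.
Step 3. [r6c6∈{6}] only 6 remains possible at r6c6 ⇒ r6c6=6.
Step 4. [r5c3∈{5,6}] 6 has one home in row 5: r5c3. So r5c3=6.
Step 5. [r5c5∈{3}] r5c5 has the single candidate 3. So r5c5=3.
Step 6. [r1c4∈{6}] only 6 remains possible at r1c4. So r1c4=6.
Step 7. [r3c3∈{4}] r3c3 has the single candidate 4. So r3c3=4.
Step 8. [r2c4∈{3}] r2c4 has the single candidate 3. So r2c4=3.
Step 9. [r6c1∈{2}] r6c1's peers cover all but 2, so r6c1=2.
Step 10. [r2c3∈{1}] r2c3 has the single candidate 1. So r2c3=1.
Step 11. [r4c4∈{4}] r4c4 is down to just 4, so r4c4=4.
Step 12. [r1c3∈{5}] only 5 remains possible at r1c3. So r1c3=5.
Step 13. [r5c2∈{5}] only 5 remains possible at r5c2, so r5c2=5.
Step 14. [r3c1∈{6}] nothing but 6 survives at r3c1, so r3c1=6.
Step 15. [r4c1∈{5}] only 5 remains possible at r4c1, so r4c1=5.
Step 16. [r5c6∈{4}] nothing but 4 survives at r5c6 ⇒ r5c6=4.
Step 17. [r6c4∈{1}] r6c4 is down to just 1. So r6c4=1.

Answer: 3 2 5 6 4 1 / 4 6 1 3 2 5 / 6 3 4 5 1 2 / 5 1 2 4 6 3 / 1 5 6 2 3 4 / 2 4 3 1 5 6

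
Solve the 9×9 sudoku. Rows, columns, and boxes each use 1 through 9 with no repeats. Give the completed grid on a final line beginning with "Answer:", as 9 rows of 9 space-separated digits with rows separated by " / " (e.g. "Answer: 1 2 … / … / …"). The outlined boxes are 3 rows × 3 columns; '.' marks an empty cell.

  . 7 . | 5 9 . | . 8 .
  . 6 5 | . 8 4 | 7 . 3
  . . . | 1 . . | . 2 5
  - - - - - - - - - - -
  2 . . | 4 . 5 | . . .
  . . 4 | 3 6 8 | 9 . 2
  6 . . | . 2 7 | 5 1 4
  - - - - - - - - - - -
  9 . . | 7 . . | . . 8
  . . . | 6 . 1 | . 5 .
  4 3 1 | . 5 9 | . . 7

Step 1. [r1c7∈{1,4,6}] in row 1, 4 fits only at r1c7, so r1c7=4.
Step 2. [r6c3∈{3,8,9}] 3 has one home in row 6: r6c3 ⇒ r6c3=3.
Step 3. [r6c2∈{8,9}] 8 has one home in row 6: r6c2, so r6c2=8.
Step 4. [r3c7∈{6}] nothing but 6 survives at r3c7 ⇒ r3c7=6.
Step 5. [r3c6∈{3}] r3c6 has the single candidate 3, so r3c6=3.
Step 6. [r7c6∈{2}] nothing but 2 survives at r7c6. So r7c6=2.
Step 7. [r7c8∈{3,4,6}] across col 8, 4 lands solely at r7c8, so r7c8=4.
Step 8. [r4c8∈{3,6,7}] r4c8 is the only open cell in col 8 admitting 3 ⇒ r4c8=3.
Step 9. [r5c1∈{1,5,7}] 5 has one home in col 1: r5c1, so r5c1=5.
Step 10. [r3c1∈{8}] nothing but 8 survives at r3c1, so r3c1=8.
Step 11. [r7c5∈{3}] r7c5 is down to just 3, so r7c5=3.
Step 12. [r3c3∈{9}] nothing but 9 survives at r3c3. So r3c3=9.
Step 13. [r8c3∈{2,7,8}] in row 8, 8 fits only at r8c3 ⇒ r8c3=8.
Step 14. [r9c7∈{2}] r9c7's peers cover all but 2 ⇒ r9c7=2.
Step 15. [r5c2∈{1}] only 1 remains possible at r5c2, so r5c2=1.
Step 16. [r1c1∈{1,3}] row 1 places 3 nowhere but r1c1, so r1c1=3.
Step 17. [r1c6∈{6}] nothing but 6 survives at r1c6. So r1c6=6.
Step 18. [r9c8∈{6}] r9c8 has the single candidate 6, so r9c8=6.
Step 19. [r4c9∈{6}] r4c9 is down to just 6, so r4c9=6.
Step 20. [r4c5∈{1}] only 1 remains possible at r4c5 ⇒ r4c5=1.
Step 21. [r8c1∈{7}] r8c1's peers cover all but 7. So r8c1=7.
Step 22. [r6c4∈{9}] r6c4's peers cover all but 9 ⇒ r6c4=9.
Step 23. [r7c2∈{5}] r7c2 has the single candidate 5. So r7c2=5.
Step 24. [r8c5∈{4}] r8c5 is down to just 4 ⇒ r8c5=4.
Step 25. [r8c7∈{3}] r8c7 has the single candidate 3 ⇒ r8c7=3.
Step 26. [r2c1∈{1}] nothing but 1 survives at r2c1. So r2c1=1.
Step 27. [r7c3∈{6}] nothing but 6 survives at r7c3 ⇒ r7c3=6.
Step 28. [r4c3∈{7}] r4c3 is down to just 7. So r4c3=7.
Step 29. [r3c2∈{4}] r3c2 has the single candidate 4. So r3c2=4.
Step 30. [r1c9∈{1}] r1c9's peers cover all but 1 ⇒ r1c9=1.
Step 31. [r3c5∈{7}] r3c5 is down to just 7 ⇒ r3c5=7.
Step 32. [r8c9∈{9}] only 9 remains possible at r8c9. So r8c9=9.
Step 33. [r4c2∈{9}] nothing but 9 survives at r4c2, so r4c2=9.
Step 34. [r2c8∈{9}] r2c8's peers cover all but 9. So r2c8=9.
Step 35. [r1c3∈{2}] r1c3 is down to just 2, so r1c3=2.
Step 36. [r8c2∈{2}] only 2 remains possible at r8c2, so r8c2=2.
Step 37. [r9c4∈{8}] r9c4 has the single candidate 8, so r9c4=8.
Step 38. [r2c4∈{2}] r2c4 is down to just 2 ⇒ r2c4=2.
Step 39. [r5c8∈{7}] r5c8 is down to just 7, so r5c8=7.
Step 40. [r7c7∈{1}] r7c7's peers cover all but 1, so r7c7=1.
Step 41. [r4c7∈{8}] r4c7 has the single candidate 8. So r4c7=8.

Answer: 3 7 2 5 9 6 4 8 1 / 1 6 5 2 8 4 7 9 3 / 8 4 9 1 7 3 6 2 5 / 2 9 7 4 1 5 8 3 6 / 5 1 4 3 6 8 9 7 2 / 6 8 3 9 2 7 5 1 4 / 9 5 6 7 3 2 1 4 8 / 7 2 8 6 4 1 3 5 9 / 4 3 1 8 5 9 2 6 7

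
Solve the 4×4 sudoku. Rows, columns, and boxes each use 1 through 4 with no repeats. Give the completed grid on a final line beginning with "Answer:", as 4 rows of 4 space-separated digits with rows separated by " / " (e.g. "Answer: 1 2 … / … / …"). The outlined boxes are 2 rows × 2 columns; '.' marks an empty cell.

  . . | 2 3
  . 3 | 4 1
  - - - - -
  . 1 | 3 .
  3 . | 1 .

Step 1. [r4c2∈{2,4}] 2 has one home in col 2: r4c2, so r4c2=2.
Step 2. [r3c1∈{4}] r3c1's peers cover all but 4, so r3c1=4.
Step 3. [r1c1∈{1}] r1c1 is down to just 1. So r1c1=1.
Step 4. [r4c4∈{4}] nothing but 4 survives at r4c4 ⇒ r4c4=4.
Step 5. [r1c2∈{4}] r1c2 has the single candidate 4 ⇒ r1c2=4.
Step 6. [r3c4∈{2}] r3c4 has the single candidate 2 ⇒ r3c4=2.
Step 7. [r2c1∈{2}] only 2 remains possible at r2c1 ⇒ r2c1=2.

Answer: 1 4 2 3 / 2 3 4 1 / 4 1 3 2 / 3 2 1 4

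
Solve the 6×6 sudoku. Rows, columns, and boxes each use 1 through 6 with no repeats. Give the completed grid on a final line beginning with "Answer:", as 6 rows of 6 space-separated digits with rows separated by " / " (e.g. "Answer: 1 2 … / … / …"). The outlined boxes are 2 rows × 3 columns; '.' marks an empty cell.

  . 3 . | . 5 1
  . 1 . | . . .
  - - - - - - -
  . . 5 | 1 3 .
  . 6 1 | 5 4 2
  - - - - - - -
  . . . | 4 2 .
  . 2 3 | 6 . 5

Step 1. [r2c6∈{3,4,6}] col 6 places 4 nowhere but r2c6 ⇒ r2c6=4.
Step 2. [r6c1∈{1,4}] 4 has one home in row 6: r6c1. So r6c1=4.
Step 3. [r5c3∈{6}] only 6 remains possible at r5c3. So r5c3=6.
Step 4. [r2c3∈{2}] r2c3 has the single candidate 2. So r2c3=2.
Step 5. [r2c1∈{5,6}] in row 2, 5 fits only at r2c1, so r2c1=5.
Step 6. [r1c4∈{2}] r1c4's peers cover all but 2 ⇒ r1c4=2.
Step 7. [r2c5∈{6}] nothing but 6 survives at r2c5, so r2c5=6.
Step 8. [r5c1∈{1}] only 1 remains possible at r5c1 ⇒ r5c1=1.
Step 9. [r1c1∈{6}] r1c1 has the single candidate 6, so r1c1=6.
Step 10. [r3c1∈{2}] only 2 remains possible at r3c1, so r3c1=2.
Step 11. [r6c5∈{1}] r6c5 has the single candidate 1. So r6c5=1.
Step 12. [r4c1∈{3}] nothing but 3 survives at r4c1 ⇒ r4c1=3.
Step 13. [r5c2∈{5}] r5c2's peers cover all but 5, so r5c2=5.
Step 14. [r1c3∈{4}] r1c3 has the single candidate 4. So r1c3=4.
Step 15. [r3c6∈{6}] only 6 remains possible at r3c6. So r3c6=6.
Step 16. [r3c2∈{4}] r3c2 has the single candidate 4 ⇒ r3c2=4.
Step 17. [r2c4∈{3}] r2c4 is down to just 3 ⇒ r2c4=3.
Step 18. [r5c6∈{3}] r5c6 is down to just 3. So r5c6=3.

Answer: 6 3 4 2 5 1 / 5 1 2 3 6 4 / 2 4 5 1 3 6 / 3 6 1 5 4 2 / 1 5 6 4 2 3 / 4 2 3 6 1 5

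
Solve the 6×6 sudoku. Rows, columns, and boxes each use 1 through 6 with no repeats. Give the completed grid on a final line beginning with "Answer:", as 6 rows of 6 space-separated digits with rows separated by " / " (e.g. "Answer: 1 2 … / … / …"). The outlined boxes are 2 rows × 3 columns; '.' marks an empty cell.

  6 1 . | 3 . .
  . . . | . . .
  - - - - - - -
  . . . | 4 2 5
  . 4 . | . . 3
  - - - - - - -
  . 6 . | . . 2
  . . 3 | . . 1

Step 1. [r2c4∈{1,2,5,6}] across col 4, 2 lands solely at r2c4 ⇒ r2c4=2.
Step 2. [r5c4∈{5}] r5c4's peers cover all but 5 ⇒ r5c4=5.
Step 3. [r1c6∈{4}] r1c6's peers cover all but 4 ⇒ r1c6=4.
Step 4. [r4c4∈{1,6}] r4c4 is the only open cell in col 4 admitting 1, so r4c4=1.
Step 5. [r4c5∈{6}] r4c5 is down to just 6 ⇒ r4c5=6.
Step 6. [r6c2∈{2,5}] 2 has one home in col 2: r6c2. So r6c2=2.
Step 7. [r2c2∈{3,5}] in col 2, 5 fits only at r2c2. So r2c2=5.
Step 8. [r6c1∈{4,5}] r6c1 is the only open cell in row 6 admitting 5 ⇒ r6c1=5.
Step 9. [r2c3∈{4}] nothing but 4 survives at r2c3 ⇒ r2c3=4.
Step 10. [r5c3∈{1}] r5c3's peers cover all but 1, so r5c3=1.
Step 11. [r1c3∈{2}] nothing but 2 survives at r1c3. So r1c3=2.
Step 12. [r5c5∈{3,4}] across row 5, 3 lands solely at r5c5 ⇒ r5c5=3.
Step 13. [r3c1∈{1,3}] 1 has one home in row 3: r3c1 ⇒ r3c1=1.
Step 14. [r2c6∈{6}] r2c6 has the single candidate 6 ⇒ r2c6=6.
Step 15. [r6c5∈{4}] r6c5's peers cover all but 4, so r6c5=4.
Step 16. [r1c5∈{5}] only 5 remains possible at r1c5 ⇒ r1c5=5.
Step 17. [r2c1∈{3}] only 3 remains possible at r2c1. So r2c1=3.
Step 18. [r3c2∈{3}] only 3 remains possible at r3c2. So r3c2=3.
Step 19. [r3c3∈{6}] r3c3 is down to just 6. So r3c3=6.
Step 20. [r6c4∈{6}] r6c4 is down to just 6. So r6c4=6.
Step 21. [r2c5∈{1}] r2c5 has the single candidate 1. So r2c5=1.
Step 22. [r4c1∈{2}] r4c1's peers cover all but 2 ⇒ r4c1=2.
Step 23. [r4c3∈{5}] only 5 remains possible at r4c3. So r4c3=5.
Step 24. [r5c1∈{4}] r5c1's peers cover all but 4. So r5c1=4.

Answer: 6 1 2 3 5 4 / 3 5 4 2 1 6 / 1 3 6 4 2 5 / 2 4 5 1 6 3 / 4 6 1 5 3 2 / 5 2 3 6 4 1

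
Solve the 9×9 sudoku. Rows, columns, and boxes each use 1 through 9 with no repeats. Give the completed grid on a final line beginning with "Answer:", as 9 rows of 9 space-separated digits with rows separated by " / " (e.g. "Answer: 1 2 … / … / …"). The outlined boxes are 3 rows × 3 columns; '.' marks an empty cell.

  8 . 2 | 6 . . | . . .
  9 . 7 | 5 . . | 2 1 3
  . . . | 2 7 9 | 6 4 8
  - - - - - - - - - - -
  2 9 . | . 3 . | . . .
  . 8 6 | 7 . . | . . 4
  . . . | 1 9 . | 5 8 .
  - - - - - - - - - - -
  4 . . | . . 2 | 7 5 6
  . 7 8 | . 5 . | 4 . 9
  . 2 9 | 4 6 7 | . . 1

Step 1. [r9c8∈{3}] nothing but 3 survives at r9c8 ⇒ r9c8=3.
Step 2. [r1c6∈{1,3,4}] r1c6 is the only open cell in box 2 admitting 3. So r1c6=3.
Step 3. [r1c5∈{1,4}] r1c5 is the only open cell in box 2 admitting 1, so r1c5=1.
Step 4. [r5c7∈{1,3,9}] in col 7, 3 fits only at r5c7. So r5c7=3.
Step 5. [r5c1∈{1,5}] row 5 places 1 nowhere but r5c1, so r5c1=1.
Step 6. [r2c5∈{4,8}] r2c5 is the only open cell in col 5 admitting 4. So r2c5=4.
Step 7. [r4c3∈{4,5}] 5 has one home in box 4: r4c3. So r4c3=5.
Step 8. [r4c6∈{4,6,8}] r4c6 is the only open cell in row 4 admitting 4, so r4c6=4.
Step 9. [r4c9∈{7}] nothing but 7 survives at r4c9. So r4c9=7.
Step 10. [r6c3∈{3,4}] in col 3, 4 fits only at r6c3 ⇒ r6c3=4.
Step 11. [r6c2∈{3}] only 3 remains possible at r6c2 ⇒ r6c2=3.
Step 12. [r5c8∈{2,9}] across row 5, 9 lands solely at r5c8, so r5c8=9.
Step 13. [r7c2∈{1}] only 1 remains possible at r7c2, so r7c2=1.
Step 14. [r7c3∈{3}] nothing but 3 survives at r7c3. So r7c3=3.
Step 15. [r3c2∈{5}] r3c2 has the single candidate 5. So r3c2=5.
Step 16. [r4c4∈{8}] r4c4 has the single candidate 8. So r4c4=8.
Step 17. [r1c8∈{7}] nothing but 7 survives at r1c8. So r1c8=7.
Step 18. [r6c6∈{6}] r6c6's peers cover all but 6, so r6c6=6.
Step 19. [r1c9∈{5}] r1c9 has the single candidate 5, so r1c9=5.
Step 20. [r5c6∈{5}] r5c6's peers cover all but 5 ⇒ r5c6=5.
Step 21. [r3c1∈{3}] r3c1 has the single candidate 3. So r3c1=3.
Step 22. [r4c7∈{1}] r4c7's peers cover all but 1 ⇒ r4c7=1.
Step 23. [r9c1∈{5}] r9c1 has the single candidate 5 ⇒ r9c1=5.
Step 24. [r2c2∈{6}] only 6 remains possible at r2c2, so r2c2=6.
Step 25. [r1c7∈{9}] nothing but 9 survives at r1c7. So r1c7=9.
Step 26. [r7c5∈{8}] r7c5 has the single candidate 8, so r7c5=8.
Step 27. [r8c6∈{1}] nothing but 1 survives at r8c6, so r8c6=1.
Step 28. [r8c4∈{3}] r8c4 is down to just 3, so r8c4=3.
Step 29. [r3c3∈{1}] nothing but 1 survives at r3c3 ⇒ r3c3=1.
Step 30. [r8c8∈{2}] nothing but 2 survives at r8c8 ⇒ r8c8=2.
Step 31. [r6c1∈{7}] r6c1 is down to just 7 ⇒ r6c1=7.
Step 32. [r8c1∈{6}] r8c1's peers cover all but 6, so r8c1=6.
Step 33. [r5c5∈{2}] r5c5's peers cover all but 2, so r5c5=2.
Step 34. [r2c6∈{8}] r2c6 has the single candidate 8 ⇒ r2c6=8.
Step 35. [r9c7∈{8}] only 8 remains possible at r9c7, so r9c7=8.
Step 36. [r6c9∈{2}] r6c9's peers cover all but 2, so r6c9=2.
Step 37. [r1c2∈{4}] nothing but 4 survives at r1c2 ⇒ r1c2=4.
Step 38. [r7c4∈{9}] r7c4's peers cover all but 9, so r7c4=9.
Step 39. [r4c8∈{6}] r4c8's peers cover all but 6 ⇒ r4c8=6.

Answer: 8 4 2 6 1 3 9 7 5 / 9 6 7 5 4 8 2 1 3 / 3 5 1 2 7 9 6 4 8 / 2 9 5 8 3 4 1 6 7 / 1 8 6 7 2 5 3 9 4 / 7 3 4 1 9 6 5 8 2 / 4 1 3 9 8 2 7 5 6 / 6 7 8 3 5 1 4 2 9 / 5 2 9 4 6 7 8 3 1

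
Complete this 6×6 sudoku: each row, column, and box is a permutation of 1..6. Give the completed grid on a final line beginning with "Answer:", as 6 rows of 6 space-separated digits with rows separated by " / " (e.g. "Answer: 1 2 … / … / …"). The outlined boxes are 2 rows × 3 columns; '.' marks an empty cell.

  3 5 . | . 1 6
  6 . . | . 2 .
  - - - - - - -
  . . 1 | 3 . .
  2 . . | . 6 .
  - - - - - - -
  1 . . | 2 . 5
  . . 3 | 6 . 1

Step 1. [r2c3∈{4}] r2c3 is down to just 4. So r2c3=4.
Step 2. [r4c6∈{4}] r4c6 has the single candidate 4. So r4c6=4.
Step 3. [r6c5∈{4}] nothing but 4 survives at r6c5. So r6c5=4.
Step 4. [r5c2∈{4,6}] in row 5, 4 fits only at r5c2, so r5c2=4.
Step 5. [r3c5∈{5}] r3c5 has the single candidate 5 ⇒ r3c5=5.
Step 6. [r5c5∈{3}] nothing but 3 survives at r5c5. So r5c5=3.
Step 7. [r6c1∈{5}] nothing but 5 survives at r6c1. So r6c1=5.
Step 8. [r2c2∈{1}] r2c2 is down to just 1 ⇒ r2c2=1.
Step 9. [r2c4∈{5}] r2c4 has the single candidate 5. So r2c4=5.
Step 10. [r3c6∈{2}] nothing but 2 survives at r3c6 ⇒ r3c6=2.
Step 11. [r1c3∈{2}] r1c3's peers cover all but 2, so r1c3=2.
Step 12. [r4c4∈{1}] r4c4 has the single candidate 1 ⇒ r4c4=1.
Step 13. [r4c2∈{3}] nothing but 3 survives at r4c2. So r4c2=3.
Step 14. [r2c6∈{3}] r2c6's peers cover all but 3 ⇒ r2c6=3.
Step 15. [r5c3∈{6}] r5c3's peers cover all but 6 ⇒ r5c3=6.
Step 16. [r3c1∈{4}] r3c1 has the single candidate 4 ⇒ r3c1=4.
Step 17. [r4c3∈{5}] r4c3's peers cover all but 5 ⇒ r4c3=5.
Step 18. [r3c2∈{6}] r3c2 has the single candidate 6, so r3c2=6.
Step 19. [r1c4∈{4}] r1c4 is down to just 4. So r1c4=4.
Step 20. [r6c2∈{2}] r6c2's peers cover all but 2. So r6c2=2.

Answer: 3 5 2 4 1 6 / 6 1 4 5 2 3 / 4 6 1 3 5 2 / 2 3 5 1 6 4 / 1 4 6 2 3 5 / 5 2 3 6 4 1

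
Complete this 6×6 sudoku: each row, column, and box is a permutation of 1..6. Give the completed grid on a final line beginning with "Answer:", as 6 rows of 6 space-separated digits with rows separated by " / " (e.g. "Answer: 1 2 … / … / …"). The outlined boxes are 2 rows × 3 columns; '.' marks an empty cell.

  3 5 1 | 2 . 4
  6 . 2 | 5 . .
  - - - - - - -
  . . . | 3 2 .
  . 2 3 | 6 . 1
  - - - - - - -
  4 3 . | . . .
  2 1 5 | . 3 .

Step 1. [r5c3∈{6}] nothing but 6 survives at r5c3. So r5c3=6.
Step 2. [r3c6∈{5}] r3c6's peers cover all but 5, so r3c6=5.
Step 3. [r5c4∈{1}] r5c4's peers cover all but 1. So r5c4=1.
Step 4. [r3c3∈{4}] r3c3's peers cover all but 4, so r3c3=4.
Step 5. [r4c1∈{5}] only 5 remains possible at r4c1. So r4c1=5.
Step 6. [r2c5∈{1}] only 1 remains possible at r2c5. So r2c5=1.
Step 7. [r6c6∈{6}] r6c6's peers cover all but 6. So r6c6=6.
Step 8. [r5c5∈{5}] r5c5's peers cover all but 5. So r5c5=5.
Step 9. [r4c5∈{4}] r4c5 has the single candidate 4, so r4c5=4.
Step 10. [r3c1∈{1}] r3c1 has the single candidate 1. So r3c1=1.
Step 11. [r2c6∈{3}] only 3 remains possible at r2c6. So r2c6=3.
Step 12. [r6c4∈{4}] r6c4's peers cover all but 4 ⇒ r6c4=4.
Step 13. [r5c6∈{2}] r5c6's peers cover all but 2, so r5c6=2.
Step 14. [r1c5∈{6}] r1c5's peers cover all but 6 ⇒ r1c5=6.
Step 15. [r3c2∈{6}] r3c2's peers cover all but 6, so r3c2=6.
Step 16. [r2c2∈{4}] r2c2's peers cover all but 4. So r2c2=4.

Answer: 3 5 1 2 6 4 / 6 4 2 5 1 3 / 1 6 4 3 2 5 / 5 2 3 6 4 1 / 4 3 6 1 5 2 / 2 1 5 4 3 6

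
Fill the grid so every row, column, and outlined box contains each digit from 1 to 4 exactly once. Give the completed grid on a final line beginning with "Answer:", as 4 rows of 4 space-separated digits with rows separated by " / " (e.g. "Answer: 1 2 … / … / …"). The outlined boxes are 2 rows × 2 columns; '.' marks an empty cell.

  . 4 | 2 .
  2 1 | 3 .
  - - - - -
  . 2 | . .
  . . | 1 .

Step 1. [r4c2∈{3}] r4c2's peers cover all but 3. So r4c2=3.
Step 2. [r3c3∈{4}] r3c3's peers cover all but 4, so r3c3=4.
Step 3. [r3c1∈{1}] only 1 remains possible at r3c1, so r3c1=1.
Step 4. [r2c4∈{4}] r2c4 is down to just 4 ⇒ r2c4=4.
Step 5. [r4c1∈{4}] r4c1's peers cover all but 4. So r4c1=4.
Step 6. [r1c4∈{1}] r1c4's peers cover all but 1. So r1c4=1.
Step 7. [r4c4∈{2}] only 2 remains possible at r4c4. So r4c4=2.
Step 8. [r1c1∈{3}] nothing but 3 survives at r1c1. So r1c1=3.
Step 9. [r3c4∈{3}] nothing but 3 survives at r3c4. So r3c4=3.

Answer: 3 4 2 1 / 2 1 3 4 / 1 2 4 3 / 4 3 1 2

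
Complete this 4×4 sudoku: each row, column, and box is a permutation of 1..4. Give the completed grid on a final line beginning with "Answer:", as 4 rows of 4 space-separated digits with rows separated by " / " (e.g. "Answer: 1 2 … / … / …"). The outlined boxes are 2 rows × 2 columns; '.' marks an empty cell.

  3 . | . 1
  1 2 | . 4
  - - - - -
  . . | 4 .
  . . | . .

Step 1. [r4c3∈{1,2,3}] 1 has one home in col 3: r4c3 ⇒ r4c3=1.
Step 2. [r4c1∈{2,4}] r4c1 is the only open cell in col 1 admitting 4 ⇒ r4c1=4.
Step 3. [r4c2∈{3}] r4c2's peers cover all but 3 ⇒ r4c2=3.
Step 4. [r4c4∈{2}] r4c4 is down to just 2, so r4c4=2.
Step 5. [r3c2∈{1}] r3c2's peers cover all but 1, so r3c2=1.
Step 6. [r3c4∈{3}] nothing but 3 survives at r3c4, so r3c4=3.
Step 7. [r1c3∈{2}] r1c3 has the single candidate 2, so r1c3=2.
Step 8. [r1c2∈{4}] only 4 remains possible at r1c2. So r1c2=4.
Step 9. [r3c1∈{2}] r3c1's peers cover all but 2 ⇒ r3c1=2.
Step 10. [r2c3∈{3}] nothing but 3 survives at r2c3. So r2c3=3.

Answer: 3 4 2 1 / 1 2 3 4 / 2 1 4 3 / 4 3 1 2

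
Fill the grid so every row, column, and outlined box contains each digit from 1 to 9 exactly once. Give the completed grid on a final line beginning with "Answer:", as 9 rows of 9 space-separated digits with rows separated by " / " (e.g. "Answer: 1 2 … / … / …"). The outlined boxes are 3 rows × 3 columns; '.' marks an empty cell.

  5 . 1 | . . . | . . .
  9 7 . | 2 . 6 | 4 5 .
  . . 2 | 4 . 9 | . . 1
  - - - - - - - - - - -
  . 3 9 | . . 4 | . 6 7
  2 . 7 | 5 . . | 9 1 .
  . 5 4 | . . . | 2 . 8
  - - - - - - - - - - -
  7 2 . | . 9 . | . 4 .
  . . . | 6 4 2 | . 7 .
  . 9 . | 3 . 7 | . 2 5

Step 1. [r2c9∈{3}] nothing but 3 survives at r2c9. So r2c9=3.
Step 2. [r2c3∈{8}] r2c3 is down to just 8. So r2c3=8.
Step 3. [r8c2∈{1,8}] col 2 places 1 nowhere but r8c2, so r8c2=1.
Step 4. [r5c2∈{6,8}] r5c2 is the only open cell in col 2 admitting 8, so r5c2=8.
Step 5. [r5c6∈{3}] only 3 remains possible at r5c6. So r5c6=3.
Step 6. [r1c6∈{8}] r1c6's peers cover all but 8, so r1c6=8.
Step 7. [r6c6∈{1}] r6c6's peers cover all but 1 ⇒ r6c6=1.
Step 8. [r1c4∈{7}] nothing but 7 survives at r1c4, so r1c4=7.
Step 9. [r1c7∈{6}] r1c7's peers cover all but 6. So r1c7=6.
Step 10. [r3c1∈{3,6}] 3 has one home in box 1: r3c1 ⇒ r3c1=3.
Step 11. [r7c4∈{1,8}] 1 has one home in col 4: r7c4, so r7c4=1.
Step 12. [r7c7∈{3,8}] row 7 places 8 nowhere but r7c7, so r7c7=8.
Step 13. [r7c3∈{3,5,6}] 3 has one home in row 7: r7c3. So r7c3=3.
Step 14. [r9c1∈{4,6,8}] row 9 places 4 nowhere but r9c1, so r9c1=4.
Step 15. [r1c8∈{9}] r1c8 is down to just 9. So r1c8=9.
Step 16. [r5c5∈{6}] r5c5's peers cover all but 6. So r5c5=6.
Step 17. [r4c5∈{2,8}] row 4 places 2 nowhere but r4c5 ⇒ r4c5=2.
Step 18. [r3c2∈{6}] only 6 remains possible at r3c2, so r3c2=6.
Step 19. [r8c1∈{8}] only 8 remains possible at r8c1, so r8c1=8.
Step 20. [r2c5∈{1}] only 1 remains possible at r2c5 ⇒ r2c5=1.
Step 21. [r6c4∈{9}] only 9 remains possible at r6c4. So r6c4=9.
Step 22. [r8c7∈{3}] nothing but 3 survives at r8c7, so r8c7=3.
Step 23. [r4c1∈{1}] r4c1 has the single candidate 1. So r4c1=1.
Step 24. [r6c1∈{6}] nothing but 6 survives at r6c1. So r6c1=6.
Step 25. [r9c5∈{8}] r9c5 is down to just 8, so r9c5=8.
Step 26. [r3c8∈{8}] r3c8 is down to just 8, so r3c8=8.
Step 27. [r1c2∈{4}] only 4 remains possible at r1c2 ⇒ r1c2=4.
Step 28. [r8c9∈{9}] r8c9 is down to just 9, so r8c9=9.
Step 29. [r4c4∈{8}] r4c4's peers cover all but 8 ⇒ r4c4=8.
Step 30. [r6c8∈{3}] r6c8 is down to just 3 ⇒ r6c8=3.
Step 31. [r7c6∈{5}] r7c6 is down to just 5, so r7c6=5.
Step 32. [r1c9∈{2}] nothing but 2 survives at r1c9 ⇒ r1c9=2.
Step 33. [r3c5∈{5}] r3c5 is down to just 5, so r3c5=5.
Step 34. [r8c3∈{5}] only 5 remains possible at r8c3. So r8c3=5.
Step 35. [r9c7∈{1}] nothing but 1 survives at r9c7. So r9c7=1.
Step 36. [r9c3∈{6}] nothing but 6 survives at r9c3 ⇒ r9c3=6.
Step 37. [r1c5∈{3}] nothing but 3 survives at r1c5 ⇒ r1c5=3.
Step 38. [r4c7∈{5}] only 5 remains possible at r4c7, so r4c7=5.
Step 39. [r7c9∈{6}] r7c9 has the single candidate 6 ⇒ r7c9=6.
Step 40. [r3c7∈{7}] only 7 remains possible at r3c7. So r3c7=7.
Step 41. [r6c5∈{7}] r6c5's peers cover all but 7, so r6c5=7.
Step 42. [r5c9∈{4}] nothing but 4 survives at r5c9, so r5c9=4.

Answer: 5 4 1 7 3 8 6 9 2 / 9 7 8 2 1 6 4 5 3 / 3 6 2 4 5 9 7 8 1 / 1 3 9 8 2 4 5 6 7 / 2 8 7 5 6 3 9 1 4 / 6 5 4 9 7 1 2 3 8 / 7 2 3 1 9 5 8 4 6 / 8 1 5 6 4 2 3 7 9 / 4 9 6 3 8 7 1 2 5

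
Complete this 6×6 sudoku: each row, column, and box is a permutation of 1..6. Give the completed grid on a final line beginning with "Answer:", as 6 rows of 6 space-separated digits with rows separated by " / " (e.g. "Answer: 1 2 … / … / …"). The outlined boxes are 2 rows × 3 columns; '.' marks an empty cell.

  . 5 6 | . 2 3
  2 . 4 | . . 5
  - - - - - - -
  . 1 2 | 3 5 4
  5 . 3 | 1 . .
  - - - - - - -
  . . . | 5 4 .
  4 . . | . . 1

Step 1. [r4c5∈{6}] only 6 remains possible at r4c5. So r4c5=6.
Step 2. [r5c1∈{1,3,6}] 3 has one home in col 1: r5c1. So r5c1=3.
Step 3. [r5c6∈{2,6}] col 6 places 6 nowhere but r5c6, so r5c6=6.
Step 4. [r6c4∈{2}] r6c4 is down to just 2, so r6c4=2.
Step 5. [r1c4∈{4}] r1c4 has the single candidate 4 ⇒ r1c4=4.
Step 6. [r6c5∈{3}] only 3 remains possible at r6c5, so r6c5=3.
Step 7. [r2c4∈{6}] r2c4 has the single candidate 6. So r2c4=6.
Step 8. [r1c1∈{1}] nothing but 1 survives at r1c1, so r1c1=1.
Step 9. [r3c1∈{6}] nothing but 6 survives at r3c1 ⇒ r3c1=6.
Step 10. [r4c2∈{4}] only 4 remains possible at r4c2. So r4c2=4.
Step 11. [r6c2∈{6}] r6c2 has the single candidate 6, so r6c2=6.
Step 12. [r2c2∈{3}] only 3 remains possible at r2c2. So r2c2=3.
Step 13. [r4c6∈{2}] r4c6's peers cover all but 2 ⇒ r4c6=2.
Step 14. [r5c3∈{1}] only 1 remains possible at r5c3. So r5c3=1.
Step 15. [r2c5∈{1}] r2c5 has the single candidate 1. So r2c5=1.
Step 16. [r6c3∈{5}] r6c3 has the single candidate 5. So r6c3=5.
Step 17. [r5c2∈{2}] r5c2 has the single candidate 2 ⇒ r5c2=2.

Answer: 1 5 6 4 2 3 / 2 3 4 6 1 5 / 6 1 2 3 5 4 / 5 4 3 1 6 2 / 3 2 1 5 4 6 / 4 6 5 2 3 1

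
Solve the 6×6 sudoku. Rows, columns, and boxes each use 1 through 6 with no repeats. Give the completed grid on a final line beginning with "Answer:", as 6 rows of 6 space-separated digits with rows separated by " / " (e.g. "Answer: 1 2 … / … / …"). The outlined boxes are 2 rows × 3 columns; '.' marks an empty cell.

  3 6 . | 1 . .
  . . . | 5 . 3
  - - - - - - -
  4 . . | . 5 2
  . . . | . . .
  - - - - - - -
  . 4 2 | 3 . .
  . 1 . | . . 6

Step 1. [r4c5∈{1,3,4,6}] col 5 places 3 nowhere but r4c5. So r4c5=3.
Step 2. [r3c3∈{1,3,6}] in row 3, 1 fits only at r3c3. So r3c3=1.
Step 3. [r1c6∈{4}] r1c6 is down to just 4, so r1c6=4.
Step 4. [r6c1∈{5}] only 5 remains possible at r6c1, so r6c1=5.
Step 5. [r4c3∈{5,6}] in col 3, 6 fits only at r4c3 ⇒ r4c3=6.
Step 6. [r2c2∈{2}] r2c2's peers cover all but 2, so r2c2=2.
Step 7. [r6c4∈{2,4}] col 4 places 2 nowhere but r6c4 ⇒ r6c4=2.
Step 8. [r4c6∈{1}] r4c6's peers cover all but 1. So r4c6=1.
Step 9. [r2c3∈{4}] nothing but 4 survives at r2c3 ⇒ r2c3=4.
Step 10. [r2c5∈{6}] r2c5 has the single candidate 6 ⇒ r2c5=6.
Step 11. [r5c6∈{5}] nothing but 5 survives at r5c6 ⇒ r5c6=5.
Step 12. [r6c5∈{4}] only 4 remains possible at r6c5. So r6c5=4.
Step 13. [r3c4∈{6}] only 6 remains possible at r3c4. So r3c4=6.
Step 14. [r1c5∈{2}] only 2 remains possible at r1c5, so r1c5=2.
Step 15. [r4c2∈{5}] nothing but 5 survives at r4c2. So r4c2=5.
Step 16. [r3c2∈{3}] r3c2 has the single candidate 3, so r3c2=3.
Step 17. [r4c1∈{2}] r4c1's peers cover all but 2. So r4c1=2.
Step 18. [r5c5∈{1}] only 1 remains possible at r5c5, so r5c5=1.
Step 19. [r6c3∈{3}] r6c3's peers cover all but 3 ⇒ r6c3=3.
Step 20. [r2c1∈{1}] r2c1's peers cover all but 1 ⇒ r2c1=1.
Step 21. [r4c4∈{4}] only 4 remains possible at r4c4, so r4c4=4.
Step 22. [r5c1∈{6}] only 6 remains possible at r5c1, so r5c1=6.
Step 23. [r1c3∈{5}] only 5 remains possible at r1c3. So r1c3=5.

Answer: 3 6 5 1 2 4 / 1 2 4 5 6 3 / 4 3 1 6 5 2 / 2 5 6 4 3 1 / 6 4 2 3 1 5 / 5 1 3 2 4 6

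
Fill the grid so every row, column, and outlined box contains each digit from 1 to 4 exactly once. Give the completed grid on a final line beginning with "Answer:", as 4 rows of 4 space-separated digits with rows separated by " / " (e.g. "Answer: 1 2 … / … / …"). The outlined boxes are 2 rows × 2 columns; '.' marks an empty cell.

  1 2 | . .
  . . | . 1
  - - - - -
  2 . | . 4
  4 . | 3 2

Step 1. [r3c2∈{1,3}] 3 has one home in row 3: r3c2. So r3c2=3.
Step 2. [r2c3∈{2,4}] r2c3 is the only open cell in row 2 admitting 2 ⇒ r2c3=2.
Step 3. [r3c3∈{1}] r3c3's peers cover all but 1. So r3c3=1.
Step 4. [r1c4∈{3}] r1c4 has the single candidate 3 ⇒ r1c4=3.
Step 5. [r4c2∈{1}] r4c2's peers cover all but 1, so r4c2=1.
Step 6. [r1c3∈{4}] nothing but 4 survives at r1c3 ⇒ r1c3=4.
Step 7. [r2c1∈{3}] r2c1's peers cover all but 3, so r2c1=3.
Step 8. [r2c2∈{4}] r2c2 is down to just 4 ⇒ r2c2=4.

Answer: 1 2 4 3 / 3 4 2 1 / 2 3 1 4 / 4 1 3 2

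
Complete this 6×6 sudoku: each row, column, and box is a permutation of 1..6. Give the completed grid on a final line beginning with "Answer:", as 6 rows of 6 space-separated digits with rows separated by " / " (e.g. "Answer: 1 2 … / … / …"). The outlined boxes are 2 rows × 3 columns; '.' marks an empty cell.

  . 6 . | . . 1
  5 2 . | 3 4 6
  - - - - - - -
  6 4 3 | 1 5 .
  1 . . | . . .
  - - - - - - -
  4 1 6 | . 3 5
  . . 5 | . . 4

Step 1. [r5c4∈{2}] only 2 remains possible at r5c4, so r5c4=2.
Step 2. [r3c6∈{2}] r3c6 has the single candidate 2 ⇒ r3c6=2.
Step 3. [r4c5∈{6}] r4c5's peers cover all but 6, so r4c5=6.
Step 4. [r6c2∈{3}] r6c2 has the single candidate 3. So r6c2=3.
Step 5. [r6c4∈{6}] r6c4 is down to just 6 ⇒ r6c4=6.
Step 6. [r6c1∈{2}] r6c1's peers cover all but 2 ⇒ r6c1=2.
Step 7. [r1c3∈{4}] only 4 remains possible at r1c3 ⇒ r1c3=4.
Step 8. [r1c5∈{2}] r1c5 is down to just 2, so r1c5=2.
Step 9. [r1c1∈{3}] r1c1 has the single candidate 3 ⇒ r1c1=3.
Step 10. [r4c2∈{5}] r4c2 has the single candidate 5. So r4c2=5.
Step 11. [r6c5∈{1}] r6c5's peers cover all but 1 ⇒ r6c5=1.
Step 12. [r4c6∈{3}] r4c6's peers cover all but 3. So r4c6=3.
Step 13. [r1c4∈{5}] r1c4 is down to just 5, so r1c4=5.
Step 14. [r2c3∈{1}] r2c3's peers cover all but 1, so r2c3=1.
Step 15. [r4c3∈{2}] r4c3 is down to just 2 ⇒ r4c3=2.
Step 16. [r4c4∈{4}] only 4 remains possible at r4c4 ⇒ r4c4=4.

Answer: 3 6 4 5 2 1 / 5 2 1 3 4 6 / 6 4 3 1 5 2 / 1 5 2 4 6 3 / 4 1 6 2 3 5 / 2 3 5 6 1 4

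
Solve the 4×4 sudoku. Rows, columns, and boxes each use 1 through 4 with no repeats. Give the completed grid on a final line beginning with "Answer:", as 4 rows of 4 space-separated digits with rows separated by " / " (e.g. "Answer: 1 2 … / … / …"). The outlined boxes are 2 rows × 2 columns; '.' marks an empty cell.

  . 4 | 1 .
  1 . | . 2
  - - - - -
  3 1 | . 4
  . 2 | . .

Step 1. [r4c3∈{3}] nothing but 3 survives at r4c3 ⇒ r4c3=3.
Step 2. [r4c4∈{1}] r4c4 is down to just 1. So r4c4=1.
Step 3. [r1c4∈{3}] only 3 remains possible at r1c4, so r1c4=3.
Step 4. [r3c3∈{2}] r3c3's peers cover all but 2, so r3c3=2.
Step 5. [r1c1∈{2}] only 2 remains possible at r1c1 ⇒ r1c1=2.
Step 6. [r4c1∈{4}] only 4 remains possible at r4c1 ⇒ r4c1=4.
Step 7. [r2c3∈{4}] nothing but 4 survives at r2c3 ⇒ r2c3=4.
Step 8. [r2c2∈{3}] r2c2 is down to just 3, so r2c2=3.

Answer: 2 4 1 3 / 1 3 4 2 / 3 1 2 4 / 4 2 3 1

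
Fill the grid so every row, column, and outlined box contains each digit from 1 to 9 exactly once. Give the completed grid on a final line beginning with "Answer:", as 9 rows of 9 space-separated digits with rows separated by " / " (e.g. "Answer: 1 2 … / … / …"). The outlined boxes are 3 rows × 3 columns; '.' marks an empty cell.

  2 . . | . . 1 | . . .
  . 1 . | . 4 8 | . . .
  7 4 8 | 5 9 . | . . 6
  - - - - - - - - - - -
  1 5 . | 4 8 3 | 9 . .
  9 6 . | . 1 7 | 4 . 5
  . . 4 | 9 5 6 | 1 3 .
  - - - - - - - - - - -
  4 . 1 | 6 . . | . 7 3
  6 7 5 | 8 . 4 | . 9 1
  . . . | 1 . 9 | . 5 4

Step 1. [r2c8∈{2}] only 2 remains possible at r2c8 ⇒ r2c8=2.
Step 2. [r7c5∈{2}] r7c5 is down to just 2. So r7c5=2.
Step 3. [r6c9∈{2,7,8}] across row 6, 7 lands solely at r6c9 ⇒ r6c9=7.
Step 4. [r6c2∈{2,8}] 2 has one home in row 6: r6c2, so r6c2=2.
Step 5. [r1c7∈{3,5,7,8}] r1c7 is the only open cell in row 1 admitting 5, so r1c7=5.
Step 6. [r1c5∈{3,6,7}] r1c5 is the only open cell in col 5 admitting 6, so r1c5=6.
Step 7. [r5c3∈{3}] r5c3 is down to just 3. So r5c3=3.
Step 8. [r1c3∈{9}] nothing but 9 survives at r1c3 ⇒ r1c3=9.
Step 9. [r1c2∈{3}] r1c2's peers cover all but 3, so r1c2=3.
Step 10. [r9c2∈{8}] only 8 remains possible at r9c2, so r9c2=8.
Step 11. [r2c4∈{3,7}] in col 4, 3 fits only at r2c4 ⇒ r2c4=3.
Step 12. [r9c3∈{2}] r9c3's peers cover all but 2. So r9c3=2.
Step 13. [r9c5∈{3,7}] row 9 places 7 nowhere but r9c5. So r9c5=7.
Step 14. [r5c8∈{8}] r5c8's peers cover all but 8. So r5c8=8.
Step 15. [r5c4∈{2}] r5c4's peers cover all but 2, so r5c4=2.
Step 16. [r2c9∈{9}] r2c9's peers cover all but 9. So r2c9=9.
Step 17. [r9c1∈{3}] r9c1's peers cover all but 3 ⇒ r9c1=3.
Step 18. [r2c3∈{6}] only 6 remains possible at r2c3 ⇒ r2c3=6.
Step 19. [r1c4∈{7}] r1c4 is down to just 7. So r1c4=7.
Step 20. [r6c1∈{8}] nothing but 8 survives at r6c1, so r6c1=8.
Step 21. [r4c9∈{2}] only 2 remains possible at r4c9, so r4c9=2.
Step 22. [r3c7∈{3}] r3c7 has the single candidate 3, so r3c7=3.
Step 23. [r2c7∈{7}] r2c7 is down to just 7 ⇒ r2c7=7.
Step 24. [r4c3∈{7}] r4c3 has the single candidate 7, so r4c3=7.
Step 25. [r1c8∈{4}] r1c8 is down to just 4 ⇒ r1c8=4.
Step 26. [r3c8∈{1}] nothing but 1 survives at r3c8. So r3c8=1.
Step 27. [r7c2∈{9}] r7c2's peers cover all but 9, so r7c2=9.
Step 28. [r8c7∈{2}] r8c7's peers cover all but 2 ⇒ r8c7=2.
Step 29. [r1c9∈{8}] r1c9 has the single candidate 8 ⇒ r1c9=8.
Step 30. [r3c6∈{2}] r3c6 is down to just 2 ⇒ r3c6=2.
Step 31. [r7c6∈{5}] nothing but 5 survives at r7c6, so r7c6=5.
Step 32. [r2c1∈{5}] nothing but 5 survives at r2c1. So r2c1=5.
Step 33. [r7c7∈{8}] r7c7 is down to just 8. So r7c7=8.
Step 34. [r4c8∈{6}] nothing but 6 survives at r4c8 ⇒ r4c8=6.
Step 35. [r8c5∈{3}] nothing but 3 survives at r8c5 ⇒ r8c5=3.
Step 36. [r9c7∈{6}] nothing but 6 survives at r9c7, so r9c7=6.

Answer: 2 3 9 7 6 1 5 4 8 / 5 1 6 3 4 8 7 2 9 / 7 4 8 5 9 2 3 1 6 / 1 5 7 4 8 3 9 6 2 / 9 6 3 2 1 7 4 8 5 / 8 2 4 9 5 6 1 3 7 / 4 9 1 6 2 5 8 7 3 / 6 7 5 8 3 4 2 9 1 / 3 8 2 1 7 9 6 5 4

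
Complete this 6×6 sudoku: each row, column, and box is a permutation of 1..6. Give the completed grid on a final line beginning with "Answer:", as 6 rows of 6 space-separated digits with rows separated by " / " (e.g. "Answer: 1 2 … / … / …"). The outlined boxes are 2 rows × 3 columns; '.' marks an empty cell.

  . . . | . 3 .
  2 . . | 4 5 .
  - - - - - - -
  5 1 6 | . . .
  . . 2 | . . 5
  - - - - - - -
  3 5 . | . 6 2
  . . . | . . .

Step 1. [r5c4∈{1}] nothing but 1 survives at r5c4, so r5c4=1.
Step 2. [r6c5∈{4}] r6c5's peers cover all but 4. So r6c5=4.
Step 3. [r6c3∈{1}] nothing but 1 survives at r6c3 ⇒ r6c3=1.
Step 4. [r4c2∈{3,4}] 3 has one home in box 3: r4c2, so r4c2=3.
Step 5. [r2c2∈{6}] only 6 remains possible at r2c2. So r2c2=6.
Step 6. [r1c2∈{4}] r1c2's peers cover all but 4, so r1c2=4.
Step 7. [r1c6∈{1,6}] across col 6, 6 lands solely at r1c6, so r1c6=6.
Step 8. [r6c6∈{3}] only 3 remains possible at r6c6. So r6c6=3.
Step 9. [r3c5∈{2}] r3c5 is down to just 2, so r3c5=2.
Step 10. [r6c1∈{6}] r6c1 has the single candidate 6 ⇒ r6c1=6.
Step 11. [r4c5∈{1}] r4c5 has the single candidate 1 ⇒ r4c5=1.
Step 12. [r1c1∈{1}] r1c1's peers cover all but 1. So r1c1=1.
Step 13. [r3c6∈{4}] r3c6 has the single candidate 4 ⇒ r3c6=4.
Step 14. [r5c3∈{4}] only 4 remains possible at r5c3. So r5c3=4.
Step 15. [r3c4∈{3}] r3c4 is down to just 3, so r3c4=3.
Step 16. [r2c3∈{3}] r2c3's peers cover all but 3. So r2c3=3.
Step 17. [r2c6∈{1}] r2c6's peers cover all but 1. So r2c6=1.
Step 18. [r1c4∈{2}] nothing but 2 survives at r1c4 ⇒ r1c4=2.
Step 19. [r6c4∈{5}] r6c4 is down to just 5, so r6c4=5.
Step 20. [r6c2∈{2}] r6c2 is down to just 2 ⇒ r6c2=2.
Step 21. [r4c4∈{6}] r4c4 has the single candidate 6 ⇒ r4c4=6.
Step 22. [r4c1∈{4}] r4c1 has the single candidate 4. So r4c1=4.
Step 23. [r1c3∈{5}] nothing but 5 survives at r1c3 ⇒ r1c3=5.

Answer: 1 4 5 2 3 6 / 2 6 3 4 5 1 / 5 1 6 3 2 4 / 4 3 2 6 1 5 / 3 5 4 1 6 2 / 6 2 1 5 4 3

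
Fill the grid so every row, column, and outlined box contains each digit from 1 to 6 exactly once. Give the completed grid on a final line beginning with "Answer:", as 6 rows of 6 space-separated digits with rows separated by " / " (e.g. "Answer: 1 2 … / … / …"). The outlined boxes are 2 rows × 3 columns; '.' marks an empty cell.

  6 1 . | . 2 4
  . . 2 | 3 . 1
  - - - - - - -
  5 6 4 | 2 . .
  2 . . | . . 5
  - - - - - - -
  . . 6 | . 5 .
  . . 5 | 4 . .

Step 1. [r3c5∈{1,3}] r3c5 is the only open cell in row 3 admitting 1 ⇒ r3c5=1.
Step 2. [r4c2∈{3}] r4c2 has the single candidate 3, so r4c2=3.
Step 3. [r6c5∈{3,6}] r6c5 is the only open cell in col 5 admitting 3 ⇒ r6c5=3.
Step 4. [r5c6∈{2}] nothing but 2 survives at r5c6 ⇒ r5c6=2.
Step 5. [r5c1∈{1,3,4}] across row 5, 3 lands solely at r5c1. So r5c1=3.
Step 6. [r2c1∈{4}] r2c1 has the single candidate 4 ⇒ r2c1=4.
Step 7. [r4c4∈{6}] r4c4 has the single candidate 6. So r4c4=6.
Step 8. [r4c3∈{1}] r4c3 is down to just 1, so r4c3=1.
Step 9. [r1c3∈{3}] only 3 remains possible at r1c3 ⇒ r1c3=3.
Step 10. [r4c5∈{4}] r4c5 is down to just 4, so r4c5=4.
Step 11. [r5c4∈{1}] r5c4 is down to just 1 ⇒ r5c4=1.
Step 12. [r5c2∈{4}] r5c2 is down to just 4. So r5c2=4.
Step 13. [r3c6∈{3}] nothing but 3 survives at r3c6. So r3c6=3.
Step 14. [r2c2∈{5}] r2c2 is down to just 5, so r2c2=5.
Step 15. [r1c4∈{5}] r1c4 has the single candidate 5, so r1c4=5.
Step 16. [r6c2∈{2}] nothing but 2 survives at r6c2, so r6c2=2.
Step 17. [r6c6∈{6}] only 6 remains possible at r6c6, so r6c6=6.
Step 18. [r6c1∈{1}] r6c1 has the single candidate 1, so r6c1=1.
Step 19. [r2c5∈{6}] r2c5 has the single candidate 6 ⇒ r2c5=6.

Answer: 6 1 3 5 2 4 / 4 5 2 3 6 1 / 5 6 4 2 1 3 / 2 3 1 6 4 5 / 3 4 6 1 5 2 / 1 2 5 4 3 6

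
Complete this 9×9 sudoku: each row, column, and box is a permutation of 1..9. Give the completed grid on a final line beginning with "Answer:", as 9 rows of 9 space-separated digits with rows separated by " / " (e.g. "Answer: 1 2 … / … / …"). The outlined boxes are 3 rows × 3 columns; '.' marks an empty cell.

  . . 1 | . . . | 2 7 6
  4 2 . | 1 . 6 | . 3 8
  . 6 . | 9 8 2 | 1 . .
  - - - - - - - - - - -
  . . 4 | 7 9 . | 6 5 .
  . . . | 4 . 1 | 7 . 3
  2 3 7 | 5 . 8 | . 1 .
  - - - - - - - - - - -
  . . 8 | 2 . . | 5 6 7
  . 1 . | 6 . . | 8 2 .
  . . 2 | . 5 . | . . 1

Step 1. [r2c3∈{5,9}] in row 2, 5 fits only at r2c3. So r2c3=5.
Step 2. [r9c2∈{4,7,9}] in col 2, 7 fits only at r9c2 ⇒ r9c2=7.
Step 3. [r9c7∈{3,4,9}] across col 7, 3 lands solely at r9c7, so r9c7=3.
Step 4. [r8c6∈{3,4,7,9}] col 6 places 7 nowhere but r8c6 ⇒ r8c6=7.
Step 5. [r4c2∈{8}] r4c2 has the single candidate 8. So r4c2=8.
Step 6. [r3c3∈{3}] r3c3's peers cover all but 3 ⇒ r3c3=3.
Step 7. [r8c3∈{9}] r8c3 has the single candidate 9 ⇒ r8c3=9.
Step 8. [r8c9∈{4}] r8c9's peers cover all but 4, so r8c9=4.
Step 9. [r8c5∈{3}] r8c5's peers cover all but 3, so r8c5=3.
Step 10. [r9c6∈{4,9}] across row 9, 4 lands solely at r9c6. So r9c6=4.
Step 11. [r5c2∈{5,9}] r5c2 is the only open cell in col 2 admitting 5, so r5c2=5.
Step 12. [r5c1∈{6,9}] box 4 places 9 nowhere but r5c1. So r5c1=9.
Step 13. [r6c7∈{4,9}] 4 has one home in row 6: r6c7. So r6c7=4.
Step 14. [r5c5∈{2,6}] across row 5, 2 lands solely at r5c5 ⇒ r5c5=2.
Step 15. [r1c4∈{3}] r1c4 is down to just 3. So r1c4=3.
Step 16. [r1c6∈{5}] nothing but 5 survives at r1c6. So r1c6=5.
Step 17. [r5c8∈{8}] nothing but 8 survives at r5c8. So r5c8=8.
Step 18. [r3c9∈{5}] r3c9's peers cover all but 5 ⇒ r3c9=5.
Step 19. [r8c1∈{5}] nothing but 5 survives at r8c1. So r8c1=5.
Step 20. [r7c5∈{1}] nothing but 1 survives at r7c5, so r7c5=1.
Step 21. [r3c1∈{7}] r3c1's peers cover all but 7, so r3c1=7.
Step 22. [r7c1∈{3}] r7c1 has the single candidate 3 ⇒ r7c1=3.
Step 23. [r4c6∈{3}] r4c6 has the single candidate 3 ⇒ r4c6=3.
Step 24. [r1c5∈{4}] only 4 remains possible at r1c5, so r1c5=4.
Step 25. [r1c2∈{9}] r1c2 has the single candidate 9, so r1c2=9.
Step 26. [r6c5∈{6}] nothing but 6 survives at r6c5 ⇒ r6c5=6.
Step 27. [r1c1∈{8}] nothing but 8 survives at r1c1, so r1c1=8.
Step 28. [r7c6∈{9}] only 9 remains possible at r7c6. So r7c6=9.
Step 29. [r9c8∈{9}] r9c8 has the single candidate 9, so r9c8=9.
Step 30. [r5c3∈{6}] r5c3 has the single candidate 6 ⇒ r5c3=6.
Step 31. [r4c1∈{1}] r4c1's peers cover all but 1. So r4c1=1.
Step 32. [r2c7∈{9}] r2c7 has the single candidate 9, so r2c7=9.
Step 33. [r9c4∈{8}] r9c4 is down to just 8. So r9c4=8.
Step 34. [r2c5∈{7}] r2c5 is down to just 7, so r2c5=7.
Step 35. [r3c8∈{4}] only 4 remains possible at r3c8, so r3c8=4.
Step 36. [r4c9∈{2}] r4c9 has the single candidate 2, so r4c9=2.
Step 37. [r6c9∈{9}] nothing but 9 survives at r6c9. So r6c9=9.
Step 38. [r7c2∈{4}] nothing but 4 survives at r7c2 ⇒ r7c2=4.
Step 39. [r9c1∈{6}] only 6 remains possible at r9c1. So r9c1=6.

Answer: 8 9 1 3 4 5 2 7 6 / 4 2 5 1 7 6 9 3 8 / 7 6 3 9 8 2 1 4 5 / 1 8 4 7 9 3 6 5 2 / 9 5 6 4 2 1 7 8 3 / 2 3 7 5 6 8 4 1 9 / 3 4 8 2 1 9 5 6 7 / 5 1 9 6 3 7 8 2 4 / 6 7 2 8 5 4 3 9 1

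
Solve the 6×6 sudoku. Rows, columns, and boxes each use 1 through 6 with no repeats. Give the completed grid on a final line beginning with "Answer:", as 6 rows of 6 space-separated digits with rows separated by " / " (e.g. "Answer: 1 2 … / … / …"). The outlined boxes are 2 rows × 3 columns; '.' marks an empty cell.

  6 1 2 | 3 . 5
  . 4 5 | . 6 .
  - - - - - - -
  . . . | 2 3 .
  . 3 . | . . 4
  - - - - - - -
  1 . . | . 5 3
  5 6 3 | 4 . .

Step 1. [r4c5∈{1}] r4c5's peers cover all but 1 ⇒ r4c5=1.
Step 2. [r2c6∈{1,2}] r2c6 is the only open cell in row 2 admitting 2, so r2c6=2.
Step 3. [r3c6∈{6}] r3c6 is down to just 6. So r3c6=6.
Step 4. [r3c1∈{4}] r3c1 is down to just 4, so r3c1=4.
Step 5. [r5c4∈{6}] only 6 remains possible at r5c4 ⇒ r5c4=6.
Step 6. [r3c2∈{5}] nothing but 5 survives at r3c2, so r3c2=5.
Step 7. [r5c3∈{4}] r5c3's peers cover all but 4. So r5c3=4.
Step 8. [r4c3∈{6}] only 6 remains possible at r4c3, so r4c3=6.
Step 9. [r2c4∈{1}] r2c4 is down to just 1. So r2c4=1.
Step 10. [r4c4∈{5}] nothing but 5 survives at r4c4. So r4c4=5.
Step 11. [r6c5∈{2}] r6c5 is down to just 2. So r6c5=2.
Step 12. [r5c2∈{2}] nothing but 2 survives at r5c2. So r5c2=2.
Step 13. [r2c1∈{3}] nothing but 3 survives at r2c1. So r2c1=3.
Step 14. [r6c6∈{1}] only 1 remains possible at r6c6 ⇒ r6c6=1.
Step 15. [r1c5∈{4}] nothing but 4 survives at r1c5, so r1c5=4.
Step 16. [r4c1∈{2}] r4c1 is down to just 2. So r4c1=2.
Step 17. [r3c3∈{1}] r3c3 is down to just 1. So r3c3=1.

Answer: 6 1 2 3 4 5 / 3 4 5 1 6 2 / 4 5 1 2 3 6 / 2 3 6 5 1 4 / 1 2 4 6 5 3 / 5 6 3 4 2 1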